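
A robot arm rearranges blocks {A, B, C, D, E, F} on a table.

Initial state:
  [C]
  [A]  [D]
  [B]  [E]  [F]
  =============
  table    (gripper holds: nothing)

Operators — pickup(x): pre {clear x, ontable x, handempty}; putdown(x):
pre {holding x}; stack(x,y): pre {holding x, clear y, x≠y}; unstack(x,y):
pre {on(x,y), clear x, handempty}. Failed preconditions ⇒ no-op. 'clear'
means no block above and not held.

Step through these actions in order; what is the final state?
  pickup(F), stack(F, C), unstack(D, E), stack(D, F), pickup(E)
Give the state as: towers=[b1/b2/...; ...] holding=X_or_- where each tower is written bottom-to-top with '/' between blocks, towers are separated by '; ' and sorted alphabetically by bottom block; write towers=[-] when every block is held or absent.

step 1 (pickup(F)): towers=[B/A/C; E/D] holding=F
step 2 (stack(F, C)): towers=[B/A/C/F; E/D] holding=-
step 3 (unstack(D, E)): towers=[B/A/C/F; E] holding=D
step 4 (stack(D, F)): towers=[B/A/C/F/D; E] holding=-
step 5 (pickup(E)): towers=[B/A/C/F/D] holding=E

towers=[B/A/C/F/D] holding=E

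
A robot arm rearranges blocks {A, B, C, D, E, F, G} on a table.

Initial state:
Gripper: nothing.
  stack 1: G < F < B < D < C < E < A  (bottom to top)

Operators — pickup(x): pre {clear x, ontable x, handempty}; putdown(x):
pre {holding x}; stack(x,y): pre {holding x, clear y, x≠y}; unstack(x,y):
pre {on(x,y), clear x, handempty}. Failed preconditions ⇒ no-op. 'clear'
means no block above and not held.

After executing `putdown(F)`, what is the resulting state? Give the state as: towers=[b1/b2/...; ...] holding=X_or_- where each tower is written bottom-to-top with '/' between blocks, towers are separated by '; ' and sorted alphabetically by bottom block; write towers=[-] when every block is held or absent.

towers=[G/F/B/D/C/E/A] holding=-

before: towers=[G/F/B/D/C/E/A] holding=-
pre[putdown(F)]: holding(F) ✗
holding(F) unmet → putdown(F) is a no-op
after:  towers=[G/F/B/D/C/E/A] holding=-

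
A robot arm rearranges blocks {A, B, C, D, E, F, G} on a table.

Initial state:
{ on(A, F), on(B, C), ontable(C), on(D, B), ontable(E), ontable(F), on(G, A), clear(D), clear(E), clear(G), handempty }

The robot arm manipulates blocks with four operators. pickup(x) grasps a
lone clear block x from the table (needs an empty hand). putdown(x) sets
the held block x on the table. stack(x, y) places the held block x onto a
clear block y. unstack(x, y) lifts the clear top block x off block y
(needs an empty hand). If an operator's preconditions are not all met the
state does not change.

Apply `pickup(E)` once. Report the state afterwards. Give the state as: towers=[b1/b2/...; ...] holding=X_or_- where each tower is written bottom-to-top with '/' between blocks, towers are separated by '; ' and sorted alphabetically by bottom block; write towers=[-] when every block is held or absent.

towers=[C/B/D; F/A/G] holding=E

before: towers=[C/B/D; E; F/A/G] holding=-
pre[pickup(E)]: clear(E) ✓, ontable(E) ✓, handempty ✓
all met → apply pickup(E)
after:  towers=[C/B/D; F/A/G] holding=E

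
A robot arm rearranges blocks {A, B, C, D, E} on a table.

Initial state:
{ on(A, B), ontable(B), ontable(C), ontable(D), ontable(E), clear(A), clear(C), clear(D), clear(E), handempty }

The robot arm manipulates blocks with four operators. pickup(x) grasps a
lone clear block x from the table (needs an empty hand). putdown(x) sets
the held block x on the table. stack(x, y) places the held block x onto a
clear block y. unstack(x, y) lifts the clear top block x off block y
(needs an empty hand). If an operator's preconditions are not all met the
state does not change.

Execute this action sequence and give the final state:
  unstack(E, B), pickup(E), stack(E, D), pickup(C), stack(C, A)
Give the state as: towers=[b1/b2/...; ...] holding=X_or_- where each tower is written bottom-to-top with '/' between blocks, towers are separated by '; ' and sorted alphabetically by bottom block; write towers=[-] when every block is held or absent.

towers=[B/A/C; D/E] holding=-

step 1 (unstack(E, B)) [no-op]: towers=[B/A; C; D; E] holding=-
step 2 (pickup(E)): towers=[B/A; C; D] holding=E
step 3 (stack(E, D)): towers=[B/A; C; D/E] holding=-
step 4 (pickup(C)): towers=[B/A; D/E] holding=C
step 5 (stack(C, A)): towers=[B/A/C; D/E] holding=-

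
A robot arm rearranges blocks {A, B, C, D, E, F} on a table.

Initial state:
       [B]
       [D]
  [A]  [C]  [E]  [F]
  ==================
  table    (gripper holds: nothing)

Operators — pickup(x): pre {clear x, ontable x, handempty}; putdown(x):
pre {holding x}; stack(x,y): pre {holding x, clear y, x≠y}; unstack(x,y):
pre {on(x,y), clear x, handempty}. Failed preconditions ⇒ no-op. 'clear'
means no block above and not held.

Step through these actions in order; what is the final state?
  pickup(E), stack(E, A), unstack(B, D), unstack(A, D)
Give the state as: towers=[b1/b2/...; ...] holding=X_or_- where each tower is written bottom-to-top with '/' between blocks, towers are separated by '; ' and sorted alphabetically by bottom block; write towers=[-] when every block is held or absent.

step 1 (pickup(E)): towers=[A; C/D/B; F] holding=E
step 2 (stack(E, A)): towers=[A/E; C/D/B; F] holding=-
step 3 (unstack(B, D)): towers=[A/E; C/D; F] holding=B
step 4 (unstack(A, D)) [no-op]: towers=[A/E; C/D; F] holding=B

towers=[A/E; C/D; F] holding=B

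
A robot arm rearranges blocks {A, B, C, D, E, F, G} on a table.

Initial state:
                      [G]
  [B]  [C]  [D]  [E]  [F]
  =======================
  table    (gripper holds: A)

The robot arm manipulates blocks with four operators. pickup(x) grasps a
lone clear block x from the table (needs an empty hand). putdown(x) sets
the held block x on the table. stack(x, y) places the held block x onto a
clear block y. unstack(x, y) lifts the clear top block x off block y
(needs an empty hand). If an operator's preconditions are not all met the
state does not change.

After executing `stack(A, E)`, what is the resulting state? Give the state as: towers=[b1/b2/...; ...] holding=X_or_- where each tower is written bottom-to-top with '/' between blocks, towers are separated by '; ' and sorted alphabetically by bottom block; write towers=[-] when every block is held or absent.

towers=[B; C; D; E/A; F/G] holding=-

before: towers=[B; C; D; E; F/G] holding=A
pre[stack(A, E)]: holding(A) yes, clear(E) yes, A≠E yes
all met → apply stack(A, E)
after:  towers=[B; C; D; E/A; F/G] holding=-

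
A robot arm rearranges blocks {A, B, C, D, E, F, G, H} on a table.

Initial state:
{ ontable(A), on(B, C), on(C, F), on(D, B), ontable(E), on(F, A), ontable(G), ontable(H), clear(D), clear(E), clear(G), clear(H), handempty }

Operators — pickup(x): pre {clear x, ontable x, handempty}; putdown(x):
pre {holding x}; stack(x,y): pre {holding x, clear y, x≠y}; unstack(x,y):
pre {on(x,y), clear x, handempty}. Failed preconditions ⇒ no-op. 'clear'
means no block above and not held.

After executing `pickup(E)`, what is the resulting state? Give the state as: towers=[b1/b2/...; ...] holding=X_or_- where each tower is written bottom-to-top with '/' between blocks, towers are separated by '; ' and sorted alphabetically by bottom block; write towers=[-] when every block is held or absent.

towers=[A/F/C/B/D; G; H] holding=E

before: towers=[A/F/C/B/D; E; G; H] holding=-
pre[pickup(E)]: clear(E) yes, ontable(E) yes, handempty yes
all met → apply pickup(E)
after:  towers=[A/F/C/B/D; G; H] holding=E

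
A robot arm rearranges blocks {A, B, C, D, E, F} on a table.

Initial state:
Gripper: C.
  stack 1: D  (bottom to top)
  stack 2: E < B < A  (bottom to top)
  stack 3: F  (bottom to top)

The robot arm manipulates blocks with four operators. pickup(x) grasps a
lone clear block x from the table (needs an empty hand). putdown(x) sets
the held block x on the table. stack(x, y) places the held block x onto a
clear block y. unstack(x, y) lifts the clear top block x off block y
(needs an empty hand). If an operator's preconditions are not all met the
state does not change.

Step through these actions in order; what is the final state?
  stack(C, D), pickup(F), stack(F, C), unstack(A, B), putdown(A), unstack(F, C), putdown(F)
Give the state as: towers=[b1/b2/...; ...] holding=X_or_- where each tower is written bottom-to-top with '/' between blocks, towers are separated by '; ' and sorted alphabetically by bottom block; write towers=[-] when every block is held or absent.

towers=[A; D/C; E/B; F] holding=-

step 1 (stack(C, D)): towers=[D/C; E/B/A; F] holding=-
step 2 (pickup(F)): towers=[D/C; E/B/A] holding=F
step 3 (stack(F, C)): towers=[D/C/F; E/B/A] holding=-
step 4 (unstack(A, B)): towers=[D/C/F; E/B] holding=A
step 5 (putdown(A)): towers=[A; D/C/F; E/B] holding=-
step 6 (unstack(F, C)): towers=[A; D/C; E/B] holding=F
step 7 (putdown(F)): towers=[A; D/C; E/B; F] holding=-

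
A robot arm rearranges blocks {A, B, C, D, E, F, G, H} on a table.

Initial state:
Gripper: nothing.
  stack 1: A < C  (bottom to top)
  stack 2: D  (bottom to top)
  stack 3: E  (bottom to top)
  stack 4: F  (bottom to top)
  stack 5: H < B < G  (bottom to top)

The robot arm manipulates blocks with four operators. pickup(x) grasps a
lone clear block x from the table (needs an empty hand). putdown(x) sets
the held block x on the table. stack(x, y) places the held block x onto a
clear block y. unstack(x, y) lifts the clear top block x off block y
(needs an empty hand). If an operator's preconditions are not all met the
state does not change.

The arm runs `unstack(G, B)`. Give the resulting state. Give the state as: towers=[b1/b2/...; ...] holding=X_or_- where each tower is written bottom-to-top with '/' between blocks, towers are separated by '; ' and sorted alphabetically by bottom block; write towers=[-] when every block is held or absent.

before: towers=[A/C; D; E; F; H/B/G] holding=-
pre[unstack(G, B)]: on(G,B) ok, clear(G) ok, handempty ok
all met → apply unstack(G, B)
after:  towers=[A/C; D; E; F; H/B] holding=G

towers=[A/C; D; E; F; H/B] holding=G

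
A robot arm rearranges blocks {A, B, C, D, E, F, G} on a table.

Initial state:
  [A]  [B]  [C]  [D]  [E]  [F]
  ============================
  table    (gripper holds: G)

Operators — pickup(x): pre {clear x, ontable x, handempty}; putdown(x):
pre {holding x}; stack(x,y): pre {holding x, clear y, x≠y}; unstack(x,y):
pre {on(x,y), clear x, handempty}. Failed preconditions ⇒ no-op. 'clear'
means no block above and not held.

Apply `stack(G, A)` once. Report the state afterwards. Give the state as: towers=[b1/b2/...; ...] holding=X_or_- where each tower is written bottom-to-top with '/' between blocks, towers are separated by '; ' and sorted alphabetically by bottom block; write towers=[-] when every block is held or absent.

towers=[A/G; B; C; D; E; F] holding=-

before: towers=[A; B; C; D; E; F] holding=G
pre[stack(G, A)]: holding(G) ✓, clear(A) ✓, G≠A ✓
all met → apply stack(G, A)
after:  towers=[A/G; B; C; D; E; F] holding=-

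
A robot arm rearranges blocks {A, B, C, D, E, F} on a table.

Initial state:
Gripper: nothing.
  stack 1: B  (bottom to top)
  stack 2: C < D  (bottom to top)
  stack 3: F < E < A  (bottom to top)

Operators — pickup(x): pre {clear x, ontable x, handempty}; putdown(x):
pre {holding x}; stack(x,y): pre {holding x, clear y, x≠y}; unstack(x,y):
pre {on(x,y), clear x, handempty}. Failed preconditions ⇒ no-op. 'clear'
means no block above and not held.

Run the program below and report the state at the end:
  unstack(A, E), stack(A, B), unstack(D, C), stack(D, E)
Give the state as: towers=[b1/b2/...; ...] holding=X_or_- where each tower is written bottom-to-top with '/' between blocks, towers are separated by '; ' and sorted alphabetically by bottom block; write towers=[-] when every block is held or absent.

step 1 (unstack(A, E)): towers=[B; C/D; F/E] holding=A
step 2 (stack(A, B)): towers=[B/A; C/D; F/E] holding=-
step 3 (unstack(D, C)): towers=[B/A; C; F/E] holding=D
step 4 (stack(D, E)): towers=[B/A; C; F/E/D] holding=-

towers=[B/A; C; F/E/D] holding=-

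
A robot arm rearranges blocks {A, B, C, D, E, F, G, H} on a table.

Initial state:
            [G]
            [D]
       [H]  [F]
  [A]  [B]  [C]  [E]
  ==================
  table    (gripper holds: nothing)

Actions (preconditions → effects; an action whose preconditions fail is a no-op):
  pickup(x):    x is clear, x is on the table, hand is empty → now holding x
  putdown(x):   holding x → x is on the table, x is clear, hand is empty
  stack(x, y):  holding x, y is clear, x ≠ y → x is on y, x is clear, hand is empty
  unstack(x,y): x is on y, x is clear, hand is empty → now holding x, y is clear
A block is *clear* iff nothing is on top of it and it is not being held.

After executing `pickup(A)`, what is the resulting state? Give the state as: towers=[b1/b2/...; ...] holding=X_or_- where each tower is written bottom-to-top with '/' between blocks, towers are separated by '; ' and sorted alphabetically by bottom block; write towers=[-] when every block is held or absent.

towers=[B/H; C/F/D/G; E] holding=A

before: towers=[A; B/H; C/F/D/G; E] holding=-
pre[pickup(A)]: clear(A) ✓, ontable(A) ✓, handempty ✓
all met → apply pickup(A)
after:  towers=[B/H; C/F/D/G; E] holding=A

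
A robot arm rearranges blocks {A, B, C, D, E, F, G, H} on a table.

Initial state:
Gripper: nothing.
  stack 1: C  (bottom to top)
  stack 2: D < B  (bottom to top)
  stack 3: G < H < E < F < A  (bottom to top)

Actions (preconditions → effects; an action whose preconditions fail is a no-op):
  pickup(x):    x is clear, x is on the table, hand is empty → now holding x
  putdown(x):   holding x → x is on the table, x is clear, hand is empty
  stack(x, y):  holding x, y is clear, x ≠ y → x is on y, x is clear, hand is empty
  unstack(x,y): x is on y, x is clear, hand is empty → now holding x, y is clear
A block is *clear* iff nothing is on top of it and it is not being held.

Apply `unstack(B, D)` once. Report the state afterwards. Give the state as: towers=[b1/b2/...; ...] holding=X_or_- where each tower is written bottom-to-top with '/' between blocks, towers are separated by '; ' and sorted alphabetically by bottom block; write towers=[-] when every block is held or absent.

towers=[C; D; G/H/E/F/A] holding=B

before: towers=[C; D/B; G/H/E/F/A] holding=-
pre[unstack(B, D)]: on(B,D) ok, clear(B) ok, handempty ok
all met → apply unstack(B, D)
after:  towers=[C; D; G/H/E/F/A] holding=B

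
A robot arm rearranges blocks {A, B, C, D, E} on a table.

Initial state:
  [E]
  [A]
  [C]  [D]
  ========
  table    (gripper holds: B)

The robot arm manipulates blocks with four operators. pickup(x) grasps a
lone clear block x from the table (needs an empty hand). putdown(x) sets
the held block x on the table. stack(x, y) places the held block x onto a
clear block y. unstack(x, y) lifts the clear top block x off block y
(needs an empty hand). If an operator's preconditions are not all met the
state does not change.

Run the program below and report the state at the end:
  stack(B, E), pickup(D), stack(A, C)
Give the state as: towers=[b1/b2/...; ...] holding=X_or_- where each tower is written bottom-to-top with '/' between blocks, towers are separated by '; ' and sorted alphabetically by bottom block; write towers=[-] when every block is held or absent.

step 1 (stack(B, E)): towers=[C/A/E/B; D] holding=-
step 2 (pickup(D)): towers=[C/A/E/B] holding=D
step 3 (stack(A, C)) [no-op]: towers=[C/A/E/B] holding=D

towers=[C/A/E/B] holding=D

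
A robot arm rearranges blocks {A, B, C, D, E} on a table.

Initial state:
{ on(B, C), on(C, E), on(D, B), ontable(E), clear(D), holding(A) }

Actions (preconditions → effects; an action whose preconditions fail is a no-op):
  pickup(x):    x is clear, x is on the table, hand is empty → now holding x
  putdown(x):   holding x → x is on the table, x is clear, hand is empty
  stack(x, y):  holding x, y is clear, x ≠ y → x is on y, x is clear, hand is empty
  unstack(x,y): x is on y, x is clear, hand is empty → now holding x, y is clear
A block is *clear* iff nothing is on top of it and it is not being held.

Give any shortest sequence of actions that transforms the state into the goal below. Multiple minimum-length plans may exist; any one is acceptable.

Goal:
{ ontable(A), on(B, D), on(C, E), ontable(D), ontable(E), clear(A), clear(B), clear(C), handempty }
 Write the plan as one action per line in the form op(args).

putdown(A)
unstack(D, B)
putdown(D)
unstack(B, C)
stack(B, D)

step 1 (putdown(A)): towers=[A; E/C/B/D] holding=-
step 2 (unstack(D, B)): towers=[A; E/C/B] holding=D
step 3 (putdown(D)): towers=[A; D; E/C/B] holding=-
step 4 (unstack(B, C)): towers=[A; D; E/C] holding=B
step 5 (stack(B, D)): towers=[A; D/B; E/C] holding=-
goal check: towers=[A; D/B; E/C] holding=- — reached (length 5, optimal by BFS)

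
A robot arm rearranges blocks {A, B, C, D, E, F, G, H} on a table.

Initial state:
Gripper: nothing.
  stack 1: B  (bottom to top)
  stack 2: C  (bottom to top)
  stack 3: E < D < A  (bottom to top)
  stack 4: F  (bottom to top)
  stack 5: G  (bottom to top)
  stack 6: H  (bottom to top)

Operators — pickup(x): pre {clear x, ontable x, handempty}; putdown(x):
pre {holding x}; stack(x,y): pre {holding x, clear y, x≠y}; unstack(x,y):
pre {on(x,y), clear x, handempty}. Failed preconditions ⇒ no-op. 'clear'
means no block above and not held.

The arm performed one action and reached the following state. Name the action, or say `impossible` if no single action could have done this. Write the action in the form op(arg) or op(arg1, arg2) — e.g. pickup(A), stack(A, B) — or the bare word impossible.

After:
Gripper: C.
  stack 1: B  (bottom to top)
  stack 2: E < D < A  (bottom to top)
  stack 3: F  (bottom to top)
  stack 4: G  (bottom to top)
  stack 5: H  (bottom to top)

target: towers=[B; E/D/A; F; G; H] holding=C
         pickup(G) → towers=[B; C; E/D/A; F; H] holding=G
     unstack(A, D) → towers=[B; C; E/D; F; G; H] holding=A
         pickup(H) → towers=[B; C; E/D/A; F; G] holding=H
         pickup(B) → towers=[C; E/D/A; F; G; H] holding=B
         pickup(F) → towers=[B; C; E/D/A; G; H] holding=F
         pickup(C) → towers=[B; E/D/A; F; G; H] holding=C  ← match

pickup(C)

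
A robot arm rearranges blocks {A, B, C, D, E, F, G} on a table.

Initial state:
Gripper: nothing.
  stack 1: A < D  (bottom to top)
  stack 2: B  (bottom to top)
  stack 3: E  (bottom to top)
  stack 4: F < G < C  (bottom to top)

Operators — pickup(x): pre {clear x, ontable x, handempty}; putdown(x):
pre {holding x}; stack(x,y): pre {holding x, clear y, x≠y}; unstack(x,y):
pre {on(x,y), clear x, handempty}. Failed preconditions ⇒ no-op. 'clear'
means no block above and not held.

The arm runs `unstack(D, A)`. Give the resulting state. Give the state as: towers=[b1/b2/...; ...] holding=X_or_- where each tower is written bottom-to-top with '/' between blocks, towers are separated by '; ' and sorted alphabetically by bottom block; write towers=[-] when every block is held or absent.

towers=[A; B; E; F/G/C] holding=D

before: towers=[A/D; B; E; F/G/C] holding=-
pre[unstack(D, A)]: on(D,A) ✓, clear(D) ✓, handempty ✓
all met → apply unstack(D, A)
after:  towers=[A; B; E; F/G/C] holding=D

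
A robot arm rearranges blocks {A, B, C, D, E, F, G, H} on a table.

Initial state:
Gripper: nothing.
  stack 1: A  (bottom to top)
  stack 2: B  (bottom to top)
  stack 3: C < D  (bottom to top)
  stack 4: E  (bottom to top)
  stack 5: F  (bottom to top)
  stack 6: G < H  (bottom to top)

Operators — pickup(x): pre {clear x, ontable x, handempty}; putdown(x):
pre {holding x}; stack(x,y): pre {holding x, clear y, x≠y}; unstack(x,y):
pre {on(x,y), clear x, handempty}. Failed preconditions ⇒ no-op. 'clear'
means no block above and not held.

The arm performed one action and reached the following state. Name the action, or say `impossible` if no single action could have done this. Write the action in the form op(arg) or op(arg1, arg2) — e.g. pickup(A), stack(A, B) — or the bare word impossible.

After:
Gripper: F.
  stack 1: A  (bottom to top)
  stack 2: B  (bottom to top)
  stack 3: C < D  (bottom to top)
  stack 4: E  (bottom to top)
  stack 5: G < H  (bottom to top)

target: towers=[A; B; C/D; E; G/H] holding=F
         pickup(A) → towers=[B; C/D; E; F; G/H] holding=A
         pickup(E) → towers=[A; B; C/D; F; G/H] holding=E
     unstack(H, G) → towers=[A; B; C/D; E; F; G] holding=H
         pickup(B) → towers=[A; C/D; E; F; G/H] holding=B
         pickup(F) → towers=[A; B; C/D; E; G/H] holding=F  ← match
     unstack(D, C) → towers=[A; B; C; E; F; G/H] holding=D

pickup(F)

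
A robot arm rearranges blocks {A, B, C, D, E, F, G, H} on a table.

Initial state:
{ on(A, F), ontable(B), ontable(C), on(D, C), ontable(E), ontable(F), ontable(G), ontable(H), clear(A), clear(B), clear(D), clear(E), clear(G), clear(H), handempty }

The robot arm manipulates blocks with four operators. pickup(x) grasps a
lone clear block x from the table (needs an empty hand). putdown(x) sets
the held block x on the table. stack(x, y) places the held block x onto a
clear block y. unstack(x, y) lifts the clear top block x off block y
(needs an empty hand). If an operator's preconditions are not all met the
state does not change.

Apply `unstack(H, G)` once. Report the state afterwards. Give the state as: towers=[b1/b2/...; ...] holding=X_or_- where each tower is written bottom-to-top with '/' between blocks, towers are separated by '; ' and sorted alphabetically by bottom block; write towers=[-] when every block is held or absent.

before: towers=[B; C/D; E; F/A; G; H] holding=-
pre[unstack(H, G)]: on(H,G) ✗, clear(H) ✓, handempty ✓
on(H,G) unmet → unstack(H, G) is a no-op
after:  towers=[B; C/D; E; F/A; G; H] holding=-

towers=[B; C/D; E; F/A; G; H] holding=-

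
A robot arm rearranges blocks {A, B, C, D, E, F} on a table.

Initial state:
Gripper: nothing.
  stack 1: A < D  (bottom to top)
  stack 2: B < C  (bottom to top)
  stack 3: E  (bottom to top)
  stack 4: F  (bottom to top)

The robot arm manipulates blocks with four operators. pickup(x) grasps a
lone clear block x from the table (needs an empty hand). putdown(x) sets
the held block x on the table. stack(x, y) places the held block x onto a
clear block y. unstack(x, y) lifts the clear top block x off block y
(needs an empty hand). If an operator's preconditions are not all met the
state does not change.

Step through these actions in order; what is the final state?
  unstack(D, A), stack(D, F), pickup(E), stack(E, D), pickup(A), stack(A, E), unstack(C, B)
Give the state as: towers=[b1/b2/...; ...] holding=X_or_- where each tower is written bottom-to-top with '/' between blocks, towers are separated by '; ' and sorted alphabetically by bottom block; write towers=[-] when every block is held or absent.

step 1 (unstack(D, A)): towers=[A; B/C; E; F] holding=D
step 2 (stack(D, F)): towers=[A; B/C; E; F/D] holding=-
step 3 (pickup(E)): towers=[A; B/C; F/D] holding=E
step 4 (stack(E, D)): towers=[A; B/C; F/D/E] holding=-
step 5 (pickup(A)): towers=[B/C; F/D/E] holding=A
step 6 (stack(A, E)): towers=[B/C; F/D/E/A] holding=-
step 7 (unstack(C, B)): towers=[B; F/D/E/A] holding=C

towers=[B; F/D/E/A] holding=C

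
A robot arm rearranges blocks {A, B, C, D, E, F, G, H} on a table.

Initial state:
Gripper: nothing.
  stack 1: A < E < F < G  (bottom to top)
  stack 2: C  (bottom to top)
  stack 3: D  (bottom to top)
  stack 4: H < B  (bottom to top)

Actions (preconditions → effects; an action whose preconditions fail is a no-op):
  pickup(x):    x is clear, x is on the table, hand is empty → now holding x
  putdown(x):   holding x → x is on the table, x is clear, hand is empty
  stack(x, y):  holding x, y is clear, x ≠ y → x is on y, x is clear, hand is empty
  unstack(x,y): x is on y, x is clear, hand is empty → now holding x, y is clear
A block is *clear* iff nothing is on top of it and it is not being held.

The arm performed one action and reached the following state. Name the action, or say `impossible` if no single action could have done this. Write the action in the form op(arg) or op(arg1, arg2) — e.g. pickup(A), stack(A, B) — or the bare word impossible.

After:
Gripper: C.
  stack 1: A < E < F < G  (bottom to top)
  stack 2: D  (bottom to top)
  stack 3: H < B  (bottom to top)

pickup(C)

target: towers=[A/E/F/G; D; H/B] holding=C
     unstack(G, F) → towers=[A/E/F; C; D; H/B] holding=G
     unstack(B, H) → towers=[A/E/F/G; C; D; H] holding=B
         pickup(D) → towers=[A/E/F/G; C; H/B] holding=D
         pickup(C) → towers=[A/E/F/G; D; H/B] holding=C  ← match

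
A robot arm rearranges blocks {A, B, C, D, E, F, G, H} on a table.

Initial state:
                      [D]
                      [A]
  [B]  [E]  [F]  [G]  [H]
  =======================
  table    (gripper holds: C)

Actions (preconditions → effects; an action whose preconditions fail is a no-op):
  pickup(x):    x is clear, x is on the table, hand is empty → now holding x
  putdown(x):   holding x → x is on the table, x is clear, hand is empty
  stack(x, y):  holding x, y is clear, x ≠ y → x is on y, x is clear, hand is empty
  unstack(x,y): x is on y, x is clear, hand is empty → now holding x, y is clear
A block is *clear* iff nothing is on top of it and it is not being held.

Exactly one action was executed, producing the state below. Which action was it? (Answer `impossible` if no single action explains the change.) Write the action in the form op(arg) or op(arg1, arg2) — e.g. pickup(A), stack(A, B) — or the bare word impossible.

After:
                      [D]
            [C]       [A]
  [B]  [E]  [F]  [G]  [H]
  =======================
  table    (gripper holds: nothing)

stack(C, F)

target: towers=[B; E; F/C; G; H/A/D] holding=-
        putdown(C) → towers=[B; C; E; F; G; H/A/D] holding=-
       stack(C, G) → towers=[B; E; F; G/C; H/A/D] holding=-
       stack(C, E) → towers=[B; E/C; F; G; H/A/D] holding=-
       stack(C, B) → towers=[B/C; E; F; G; H/A/D] holding=-
       stack(C, F) → towers=[B; E; F/C; G; H/A/D] holding=-  ← match
       stack(C, D) → towers=[B; E; F; G; H/A/D/C] holding=-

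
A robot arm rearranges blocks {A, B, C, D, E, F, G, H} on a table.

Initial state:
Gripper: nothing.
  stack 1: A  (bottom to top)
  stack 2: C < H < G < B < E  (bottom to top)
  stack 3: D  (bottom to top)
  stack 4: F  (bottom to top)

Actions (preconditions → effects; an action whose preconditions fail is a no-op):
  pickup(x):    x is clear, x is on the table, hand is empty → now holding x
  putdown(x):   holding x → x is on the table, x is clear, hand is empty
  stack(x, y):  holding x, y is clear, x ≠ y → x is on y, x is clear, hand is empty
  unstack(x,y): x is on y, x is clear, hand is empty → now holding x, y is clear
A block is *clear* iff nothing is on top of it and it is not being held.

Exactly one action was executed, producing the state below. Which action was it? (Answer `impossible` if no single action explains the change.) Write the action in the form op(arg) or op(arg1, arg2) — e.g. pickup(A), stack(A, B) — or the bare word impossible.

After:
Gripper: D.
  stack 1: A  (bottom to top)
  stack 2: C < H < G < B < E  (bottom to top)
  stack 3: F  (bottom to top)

target: towers=[A; C/H/G/B/E; F] holding=D
         pickup(A) → towers=[C/H/G/B/E; D; F] holding=A
     unstack(E, B) → towers=[A; C/H/G/B; D; F] holding=E
         pickup(F) → towers=[A; C/H/G/B/E; D] holding=F
         pickup(D) → towers=[A; C/H/G/B/E; F] holding=D  ← match

pickup(D)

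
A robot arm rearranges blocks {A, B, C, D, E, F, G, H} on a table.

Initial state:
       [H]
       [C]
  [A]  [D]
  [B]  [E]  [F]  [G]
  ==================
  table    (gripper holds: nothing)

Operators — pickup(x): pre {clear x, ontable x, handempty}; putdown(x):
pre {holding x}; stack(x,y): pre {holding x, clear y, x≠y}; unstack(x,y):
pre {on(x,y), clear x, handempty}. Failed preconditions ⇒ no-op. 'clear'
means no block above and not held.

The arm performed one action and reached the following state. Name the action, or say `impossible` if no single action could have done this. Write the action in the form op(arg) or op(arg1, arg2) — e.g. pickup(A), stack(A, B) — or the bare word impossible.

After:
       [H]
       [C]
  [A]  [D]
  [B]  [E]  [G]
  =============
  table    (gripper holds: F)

target: towers=[B/A; E/D/C/H; G] holding=F
         pickup(G) → towers=[B/A; E/D/C/H; F] holding=G
     unstack(A, B) → towers=[B; E/D/C/H; F; G] holding=A
     unstack(H, C) → towers=[B/A; E/D/C; F; G] holding=H
         pickup(F) → towers=[B/A; E/D/C/H; G] holding=F  ← match

pickup(F)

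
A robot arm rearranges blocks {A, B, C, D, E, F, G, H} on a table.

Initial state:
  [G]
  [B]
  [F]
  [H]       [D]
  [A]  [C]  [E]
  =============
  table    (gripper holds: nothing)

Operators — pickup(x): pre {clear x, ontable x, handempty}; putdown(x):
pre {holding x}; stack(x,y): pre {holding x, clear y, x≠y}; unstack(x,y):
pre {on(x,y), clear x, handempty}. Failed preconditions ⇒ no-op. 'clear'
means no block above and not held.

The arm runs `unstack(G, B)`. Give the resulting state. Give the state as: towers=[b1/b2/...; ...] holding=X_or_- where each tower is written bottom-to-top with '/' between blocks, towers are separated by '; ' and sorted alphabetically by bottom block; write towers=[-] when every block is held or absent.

before: towers=[A/H/F/B/G; C; E/D] holding=-
pre[unstack(G, B)]: on(G,B) ok, clear(G) ok, handempty ok
all met → apply unstack(G, B)
after:  towers=[A/H/F/B; C; E/D] holding=G

towers=[A/H/F/B; C; E/D] holding=G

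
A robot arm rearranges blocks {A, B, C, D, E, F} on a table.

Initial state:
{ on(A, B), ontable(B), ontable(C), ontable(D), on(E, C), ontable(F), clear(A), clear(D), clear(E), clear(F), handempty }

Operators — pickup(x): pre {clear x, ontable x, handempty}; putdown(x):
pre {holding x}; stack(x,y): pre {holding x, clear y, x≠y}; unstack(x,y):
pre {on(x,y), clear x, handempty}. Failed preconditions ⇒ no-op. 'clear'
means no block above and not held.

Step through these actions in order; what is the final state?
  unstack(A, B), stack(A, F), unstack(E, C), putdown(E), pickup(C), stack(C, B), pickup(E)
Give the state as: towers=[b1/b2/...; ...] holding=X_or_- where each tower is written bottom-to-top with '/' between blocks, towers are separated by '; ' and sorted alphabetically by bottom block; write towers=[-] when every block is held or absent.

towers=[B/C; D; F/A] holding=E

step 1 (unstack(A, B)): towers=[B; C/E; D; F] holding=A
step 2 (stack(A, F)): towers=[B; C/E; D; F/A] holding=-
step 3 (unstack(E, C)): towers=[B; C; D; F/A] holding=E
step 4 (putdown(E)): towers=[B; C; D; E; F/A] holding=-
step 5 (pickup(C)): towers=[B; D; E; F/A] holding=C
step 6 (stack(C, B)): towers=[B/C; D; E; F/A] holding=-
step 7 (pickup(E)): towers=[B/C; D; F/A] holding=E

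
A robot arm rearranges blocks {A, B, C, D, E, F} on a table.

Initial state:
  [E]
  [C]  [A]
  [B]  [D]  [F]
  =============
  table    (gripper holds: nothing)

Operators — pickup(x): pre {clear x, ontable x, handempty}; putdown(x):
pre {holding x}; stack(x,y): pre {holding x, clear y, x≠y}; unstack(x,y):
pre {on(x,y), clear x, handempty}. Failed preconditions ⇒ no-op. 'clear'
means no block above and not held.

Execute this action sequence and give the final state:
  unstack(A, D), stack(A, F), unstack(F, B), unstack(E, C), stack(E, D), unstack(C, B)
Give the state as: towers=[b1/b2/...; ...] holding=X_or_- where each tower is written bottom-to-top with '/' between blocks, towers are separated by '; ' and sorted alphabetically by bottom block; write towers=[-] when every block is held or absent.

towers=[B; D/E; F/A] holding=C

step 1 (unstack(A, D)): towers=[B/C/E; D; F] holding=A
step 2 (stack(A, F)): towers=[B/C/E; D; F/A] holding=-
step 3 (unstack(F, B)) [no-op]: towers=[B/C/E; D; F/A] holding=-
step 4 (unstack(E, C)): towers=[B/C; D; F/A] holding=E
step 5 (stack(E, D)): towers=[B/C; D/E; F/A] holding=-
step 6 (unstack(C, B)): towers=[B; D/E; F/A] holding=C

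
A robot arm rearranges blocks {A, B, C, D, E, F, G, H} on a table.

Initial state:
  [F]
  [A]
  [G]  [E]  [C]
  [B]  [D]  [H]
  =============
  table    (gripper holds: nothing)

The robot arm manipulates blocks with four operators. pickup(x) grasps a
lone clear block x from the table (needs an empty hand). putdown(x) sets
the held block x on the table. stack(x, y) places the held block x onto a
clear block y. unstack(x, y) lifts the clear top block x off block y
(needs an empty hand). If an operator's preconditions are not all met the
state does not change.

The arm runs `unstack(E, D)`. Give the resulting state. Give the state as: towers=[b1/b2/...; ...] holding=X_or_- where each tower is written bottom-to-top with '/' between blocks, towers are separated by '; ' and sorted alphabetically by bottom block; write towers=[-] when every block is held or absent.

towers=[B/G/A/F; D; H/C] holding=E

before: towers=[B/G/A/F; D/E; H/C] holding=-
pre[unstack(E, D)]: on(E,D) yes, clear(E) yes, handempty yes
all met → apply unstack(E, D)
after:  towers=[B/G/A/F; D; H/C] holding=E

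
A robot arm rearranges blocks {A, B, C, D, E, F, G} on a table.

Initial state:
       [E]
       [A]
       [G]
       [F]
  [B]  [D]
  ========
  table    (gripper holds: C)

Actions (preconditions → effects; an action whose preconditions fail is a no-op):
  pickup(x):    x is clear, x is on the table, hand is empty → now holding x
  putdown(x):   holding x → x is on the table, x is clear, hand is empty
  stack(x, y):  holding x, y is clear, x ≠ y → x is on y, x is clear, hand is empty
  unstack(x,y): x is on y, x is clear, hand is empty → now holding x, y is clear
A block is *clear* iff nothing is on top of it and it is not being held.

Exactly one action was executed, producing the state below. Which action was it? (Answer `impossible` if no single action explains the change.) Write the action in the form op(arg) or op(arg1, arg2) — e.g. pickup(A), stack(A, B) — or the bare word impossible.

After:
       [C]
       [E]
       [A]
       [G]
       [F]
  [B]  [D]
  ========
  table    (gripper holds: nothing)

target: towers=[B; D/F/G/A/E/C] holding=-
        putdown(C) → towers=[B; C; D/F/G/A/E] holding=-
       stack(C, B) → towers=[B/C; D/F/G/A/E] holding=-
       stack(C, E) → towers=[B; D/F/G/A/E/C] holding=-  ← match

stack(C, E)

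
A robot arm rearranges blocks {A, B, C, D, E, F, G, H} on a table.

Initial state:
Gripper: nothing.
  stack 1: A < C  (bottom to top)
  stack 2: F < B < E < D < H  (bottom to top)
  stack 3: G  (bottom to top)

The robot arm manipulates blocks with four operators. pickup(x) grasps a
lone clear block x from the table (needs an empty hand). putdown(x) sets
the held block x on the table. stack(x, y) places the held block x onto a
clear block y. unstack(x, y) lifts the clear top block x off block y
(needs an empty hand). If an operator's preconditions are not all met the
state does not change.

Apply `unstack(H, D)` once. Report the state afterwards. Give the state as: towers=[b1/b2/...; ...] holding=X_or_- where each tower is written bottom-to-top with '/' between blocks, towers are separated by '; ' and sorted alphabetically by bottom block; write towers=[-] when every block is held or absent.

before: towers=[A/C; F/B/E/D/H; G] holding=-
pre[unstack(H, D)]: on(H,D) ok, clear(H) ok, handempty ok
all met → apply unstack(H, D)
after:  towers=[A/C; F/B/E/D; G] holding=H

towers=[A/C; F/B/E/D; G] holding=H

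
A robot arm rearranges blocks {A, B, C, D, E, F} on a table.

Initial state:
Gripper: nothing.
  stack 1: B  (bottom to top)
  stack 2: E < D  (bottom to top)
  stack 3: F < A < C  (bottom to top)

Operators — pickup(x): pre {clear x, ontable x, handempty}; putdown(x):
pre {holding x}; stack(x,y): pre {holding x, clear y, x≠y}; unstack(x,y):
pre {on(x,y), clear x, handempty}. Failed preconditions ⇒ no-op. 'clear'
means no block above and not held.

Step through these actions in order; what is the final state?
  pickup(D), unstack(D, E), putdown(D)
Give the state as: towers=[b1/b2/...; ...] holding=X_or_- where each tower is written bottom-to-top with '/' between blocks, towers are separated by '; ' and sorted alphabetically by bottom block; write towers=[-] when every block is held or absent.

towers=[B; D; E; F/A/C] holding=-

step 1 (pickup(D)) [no-op]: towers=[B; E/D; F/A/C] holding=-
step 2 (unstack(D, E)): towers=[B; E; F/A/C] holding=D
step 3 (putdown(D)): towers=[B; D; E; F/A/C] holding=-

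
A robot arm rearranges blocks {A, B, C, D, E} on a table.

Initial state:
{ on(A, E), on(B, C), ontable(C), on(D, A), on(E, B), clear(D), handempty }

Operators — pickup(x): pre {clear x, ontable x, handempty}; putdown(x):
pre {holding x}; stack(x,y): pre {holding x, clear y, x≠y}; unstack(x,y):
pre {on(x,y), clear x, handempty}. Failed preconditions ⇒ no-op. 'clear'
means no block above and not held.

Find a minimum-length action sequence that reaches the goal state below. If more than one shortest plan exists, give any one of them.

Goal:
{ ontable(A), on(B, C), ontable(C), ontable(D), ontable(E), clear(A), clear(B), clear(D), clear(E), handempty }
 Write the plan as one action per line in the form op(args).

step 1 (unstack(D, A)): towers=[C/B/E/A] holding=D
step 2 (putdown(D)): towers=[C/B/E/A; D] holding=-
step 3 (unstack(A, E)): towers=[C/B/E; D] holding=A
step 4 (putdown(A)): towers=[A; C/B/E; D] holding=-
step 5 (unstack(E, B)): towers=[A; C/B; D] holding=E
step 6 (putdown(E)): towers=[A; C/B; D; E] holding=-
goal check: towers=[A; C/B; D; E] holding=- — reached (length 6, optimal by BFS)

unstack(D, A)
putdown(D)
unstack(A, E)
putdown(A)
unstack(E, B)
putdown(E)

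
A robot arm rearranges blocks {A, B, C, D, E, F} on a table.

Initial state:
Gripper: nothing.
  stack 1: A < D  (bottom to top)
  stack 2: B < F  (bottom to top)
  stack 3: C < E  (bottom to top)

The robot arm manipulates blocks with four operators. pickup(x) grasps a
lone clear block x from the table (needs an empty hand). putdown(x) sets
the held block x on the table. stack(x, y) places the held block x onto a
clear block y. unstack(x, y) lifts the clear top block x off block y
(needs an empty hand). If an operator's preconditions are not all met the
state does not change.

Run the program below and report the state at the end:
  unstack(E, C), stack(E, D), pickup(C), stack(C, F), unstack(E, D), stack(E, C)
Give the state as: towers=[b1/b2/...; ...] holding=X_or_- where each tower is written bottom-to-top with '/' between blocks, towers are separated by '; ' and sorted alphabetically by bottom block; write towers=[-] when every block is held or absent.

towers=[A/D; B/F/C/E] holding=-

step 1 (unstack(E, C)): towers=[A/D; B/F; C] holding=E
step 2 (stack(E, D)): towers=[A/D/E; B/F; C] holding=-
step 3 (pickup(C)): towers=[A/D/E; B/F] holding=C
step 4 (stack(C, F)): towers=[A/D/E; B/F/C] holding=-
step 5 (unstack(E, D)): towers=[A/D; B/F/C] holding=E
step 6 (stack(E, C)): towers=[A/D; B/F/C/E] holding=-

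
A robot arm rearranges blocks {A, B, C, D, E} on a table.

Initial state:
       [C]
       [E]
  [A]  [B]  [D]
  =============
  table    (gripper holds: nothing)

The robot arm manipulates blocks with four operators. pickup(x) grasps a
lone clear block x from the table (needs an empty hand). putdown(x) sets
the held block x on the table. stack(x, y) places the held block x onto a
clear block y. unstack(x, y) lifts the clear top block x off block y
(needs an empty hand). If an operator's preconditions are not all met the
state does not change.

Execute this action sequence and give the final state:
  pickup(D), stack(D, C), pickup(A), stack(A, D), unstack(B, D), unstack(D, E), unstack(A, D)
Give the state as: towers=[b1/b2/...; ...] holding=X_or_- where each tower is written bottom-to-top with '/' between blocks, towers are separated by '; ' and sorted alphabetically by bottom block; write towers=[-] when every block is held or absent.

step 1 (pickup(D)): towers=[A; B/E/C] holding=D
step 2 (stack(D, C)): towers=[A; B/E/C/D] holding=-
step 3 (pickup(A)): towers=[B/E/C/D] holding=A
step 4 (stack(A, D)): towers=[B/E/C/D/A] holding=-
step 5 (unstack(B, D)) [no-op]: towers=[B/E/C/D/A] holding=-
step 6 (unstack(D, E)) [no-op]: towers=[B/E/C/D/A] holding=-
step 7 (unstack(A, D)): towers=[B/E/C/D] holding=A

towers=[B/E/C/D] holding=A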